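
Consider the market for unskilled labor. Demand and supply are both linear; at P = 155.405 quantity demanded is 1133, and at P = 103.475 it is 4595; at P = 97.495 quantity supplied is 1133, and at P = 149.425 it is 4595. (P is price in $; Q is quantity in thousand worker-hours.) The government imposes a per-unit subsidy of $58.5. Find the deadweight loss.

$57037.50 thousand

Demand slope = (103.475 − 155.405)/(4595 − 1133) = −0.015, so P = 172.4 − 0.015Q.
Supply slope = (149.425 − 97.495)/(4595 − 1133) = 0.015, so P = 80.5 + 0.015Q.
Competitive equilibrium: 172.4 − 0.015Q = 80.5 + 0.015Q → Q* = 3063.3333, P* = 126.45.
The subsidy lowers effective supply by 58.5: P = 22 + 0.015Q.
New quantity: 172.4 − 0.015Q = 22 + 0.015Q → Q' = 5013.3333.
Overproduction ΔQ = 5013.3333 − 3063.3333 = 1950; wedge = subsidy = 58.5.
The triangle = ½ × 1950 × 58.5 = $57037.50 thousand.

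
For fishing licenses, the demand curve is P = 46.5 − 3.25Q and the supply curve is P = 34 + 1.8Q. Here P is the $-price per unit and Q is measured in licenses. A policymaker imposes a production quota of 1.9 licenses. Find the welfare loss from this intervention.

Competitive equilibrium: 46.5 − 3.25Q = 34 + 1.8Q → Q* = 2.4752, P* = 38.4554.
At Q = 1.9: demand price = 46.5 − 3.25·1.9 = 40.325; supply price = 34 + 1.8·1.9 = 37.42.
ΔQ = 2.4752 − 1.9 = 0.5752; wedge = 40.325 − 37.42 = 2.905.
Welfare loss = ½ × 0.5752 × 2.905 = $0.84.

$0.84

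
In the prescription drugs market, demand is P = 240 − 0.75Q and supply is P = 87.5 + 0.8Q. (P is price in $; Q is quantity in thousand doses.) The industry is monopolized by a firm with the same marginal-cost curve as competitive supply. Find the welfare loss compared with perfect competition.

$797.71 thousand

Competitive equilibrium: 240 − 0.75Q = 87.5 + 0.8Q → Q* = 98.3871, P* = 166.2097.
Marginal revenue: MR = 240 − 1.5Q. Set MR = MC: 240 − 1.5Q = 87.5 + 0.8Q → Q_m = 66.3043.
Price P_m = 240 − 0.75·66.3043 = 190.2718; MC(Q_m) = 87.5 + 0.8·66.3043 = 140.5434.
Competitive Q* = 98.3871, so ΔQ = 32.0828; wedge = 190.2718 − 140.5434 = 49.7284.
The triangle = ½ × 32.0828 × 49.7284 = $797.71 thousand.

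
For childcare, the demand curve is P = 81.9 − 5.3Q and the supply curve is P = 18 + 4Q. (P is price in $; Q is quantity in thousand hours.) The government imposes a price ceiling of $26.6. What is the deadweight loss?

Competitive equilibrium: 81.9 − 5.3Q = 18 + 4Q → Q* = 6.871, P* = 45.4839.
At the ceiling P = 26.6, quantity supplied = (26.6 − 18)/4 = 2.15.
Willingness to pay at Q' = 2.15: 81.9 − 5.3·2.15 = 70.505.
ΔQ = 6.871 − 2.15 = 4.721; wedge = 70.505 − 26.6 = 43.905.
The triangle = ½ × 4.721 × 43.905 = $103.64 thousand.

$103.64 thousand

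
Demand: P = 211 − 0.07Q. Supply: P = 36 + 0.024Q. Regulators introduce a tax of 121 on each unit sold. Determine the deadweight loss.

77877.66

Competitive equilibrium: 211 − 0.07Q = 36 + 0.024Q → Q* = 1861.7021, P* = 80.6809.
With the tax, the buyer price exceeds the seller price by 121: (211 − 0.07Q) − (36 + 0.024Q) = 121 → Q' = 574.4681.
ΔQ = 1861.7021 − 574.4681 = 1287.234; the wedge equals the tax, 121.
Welfare loss = ½ × 1287.234 × 121 = 77877.66.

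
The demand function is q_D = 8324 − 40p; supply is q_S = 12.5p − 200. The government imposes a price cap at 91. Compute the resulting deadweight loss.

In inverse form: demand p = 208.1 − 0.025q, supply p = 16 + 0.08q.
Competitive equilibrium: 208.1 − 0.025q = 16 + 0.08q → q* = 1829.5238, p* = 162.3619.
At the ceiling p = 91, quantity supplied = (91 − 16)/0.08 = 937.5.
Willingness to pay at q' = 937.5: 208.1 − 0.025·937.5 = 184.6625.
Δq = 1829.5238 − 937.5 = 892.0238; wedge = 184.6625 − 91 = 93.6625.
Deadweight loss = ½ × 892.0238 × 93.6625 = 41774.59.

41774.59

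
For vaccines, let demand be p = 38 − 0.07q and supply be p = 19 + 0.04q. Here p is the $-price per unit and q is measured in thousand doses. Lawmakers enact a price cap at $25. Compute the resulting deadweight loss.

$28.41 thousand

Competitive equilibrium: 38 − 0.07q = 19 + 0.04q → q* = 172.7273, p* = 25.9091.
At the ceiling p = 25, quantity supplied = (25 − 19)/0.04 = 150.
Willingness to pay at q' = 150: 38 − 0.07·150 = 27.5.
Δq = 172.7273 − 150 = 22.7273; wedge = 27.5 − 25 = 2.5.
Welfare loss = ½ × 22.7273 × 2.5 = $28.41 thousand.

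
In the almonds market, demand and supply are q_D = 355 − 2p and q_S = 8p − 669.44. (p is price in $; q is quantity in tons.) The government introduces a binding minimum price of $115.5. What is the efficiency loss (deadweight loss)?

In inverse form: demand p = 177.5 − 0.5q, supply p = 83.68 + 0.125q.
Competitive equilibrium: 177.5 − 0.5q = 83.68 + 0.125q → q* = 150.112, p* = 102.444.
At the floor p = 115.5, quantity demanded = (177.5 − 115.5)/0.5 = 124.
Sellers' marginal cost at q' = 124: 83.68 + 0.125·124 = 99.18.
Δq = 150.112 − 124 = 26.112; wedge = 115.5 − 99.18 = 16.32.
Deadweight loss = ½ × 26.112 × 16.32 = $213.07.

$213.07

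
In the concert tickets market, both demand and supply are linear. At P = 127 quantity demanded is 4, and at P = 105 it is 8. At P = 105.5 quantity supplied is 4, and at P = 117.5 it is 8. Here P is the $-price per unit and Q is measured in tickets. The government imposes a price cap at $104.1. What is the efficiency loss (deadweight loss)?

$38.15

Demand slope = (105 − 127)/(8 − 4) = −5.5, so P = 149 − 5.5Q.
Supply slope = (117.5 − 105.5)/(8 − 4) = 3, so P = 93.5 + 3Q.
Competitive equilibrium: 149 − 5.5Q = 93.5 + 3Q → Q* = 6.5294, P* = 113.0882.
At the ceiling P = 104.1, quantity supplied = (104.1 − 93.5)/3 = 3.5333.
Willingness to pay at Q' = 3.5333: 149 − 5.5·3.5333 = 129.5669.
ΔQ = 6.5294 − 3.5333 = 2.9961; wedge = 129.5669 − 104.1 = 25.4669.
DWL = ½ × 2.9961 × 25.4669 = $38.15.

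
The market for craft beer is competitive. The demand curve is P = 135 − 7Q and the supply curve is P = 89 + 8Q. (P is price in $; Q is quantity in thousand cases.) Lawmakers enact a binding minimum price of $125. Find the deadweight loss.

$20.13 thousand

Competitive equilibrium: 135 − 7Q = 89 + 8Q → Q* = 3.0667, P* = 113.5333.
At the floor P = 125, quantity demanded = (135 − 125)/7 = 1.4286.
Sellers' marginal cost at Q' = 1.4286: 89 + 8·1.4286 = 100.4288.
ΔQ = 3.0667 − 1.4286 = 1.6381; wedge = 125 − 100.4288 = 24.5712.
The triangle = ½ × 1.6381 × 24.5712 = $20.13 thousand.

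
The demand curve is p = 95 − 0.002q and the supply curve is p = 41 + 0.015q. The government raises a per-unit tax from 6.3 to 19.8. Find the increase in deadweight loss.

10363.24

Competitive equilibrium: 95 − 0.002q = 41 + 0.015q → q* = 3176.4706, p* = 88.6471.
For a per-unit tax t: Δq = t/0.017, so DWL = ½·t·(t/0.017) = t²/0.034.
At t = 6.3: DWL = 1167.353. At t = 19.8: DWL = 11530.588.
Increase = 11530.588 − 1167.353 = 10363.24.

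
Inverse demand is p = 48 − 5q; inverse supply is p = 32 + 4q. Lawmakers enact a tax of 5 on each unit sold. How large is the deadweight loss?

1.39

Competitive equilibrium: 48 − 5q = 32 + 4q → q* = 1.7778, p* = 39.1111.
With the tax, the buyer price exceeds the seller price by 5: (48 − 5q) − (32 + 4q) = 5 → q' = 1.2222.
Δq = 1.7778 − 1.2222 = 0.5556; the wedge equals the tax, 5.
Welfare loss = ½ × 0.5556 × 5 = 1.39.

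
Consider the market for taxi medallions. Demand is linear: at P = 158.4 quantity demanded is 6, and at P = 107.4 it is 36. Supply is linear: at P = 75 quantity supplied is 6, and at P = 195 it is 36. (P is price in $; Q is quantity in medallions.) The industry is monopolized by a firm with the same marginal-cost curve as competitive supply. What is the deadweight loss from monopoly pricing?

$64.02

Demand slope = (107.4 − 158.4)/(36 − 6) = −1.7, so P = 168.6 − 1.7Q.
Supply slope = (195 − 75)/(36 − 6) = 4, so P = 51 + 4Q.
Competitive equilibrium: 168.6 − 1.7Q = 51 + 4Q → Q* = 20.6316, P* = 133.5263.
Marginal revenue: MR = 168.6 − 3.4Q. Set MR = MC: 168.6 − 3.4Q = 51 + 4Q → Q_m = 15.8919.
Price P_m = 168.6 − 1.7·15.8919 = 141.5838; MC(Q_m) = 51 + 4·15.8919 = 114.5676.
Competitive Q* = 20.6316, so ΔQ = 4.7397; wedge = 141.5838 − 114.5676 = 27.0162.
Deadweight loss = ½ × 4.7397 × 27.0162 = $64.02.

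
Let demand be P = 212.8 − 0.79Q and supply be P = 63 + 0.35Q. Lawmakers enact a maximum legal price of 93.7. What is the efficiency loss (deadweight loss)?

1087.99

Competitive equilibrium: 212.8 − 0.79Q = 63 + 0.35Q → Q* = 131.4035, P* = 108.9912.
At the ceiling P = 93.7, quantity supplied = (93.7 − 63)/0.35 = 87.7143.
Willingness to pay at Q' = 87.7143: 212.8 − 0.79·87.7143 = 143.5057.
ΔQ = 131.4035 − 87.7143 = 43.6892; wedge = 143.5057 − 93.7 = 49.8057.
Deadweight loss = ½ × 43.6892 × 49.8057 = 1087.99.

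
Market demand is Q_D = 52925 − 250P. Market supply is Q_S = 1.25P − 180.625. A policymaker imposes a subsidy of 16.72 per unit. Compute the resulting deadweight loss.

173.85

In inverse form: demand P = 211.7 − 0.004Q, supply P = 144.5 + 0.8Q.
Competitive equilibrium: 211.7 − 0.004Q = 144.5 + 0.8Q → Q* = 83.5821, P* = 211.3657.
The subsidy lowers effective supply by 16.72: P = 127.78 + 0.8Q.
New quantity: 211.7 − 0.004Q = 127.78 + 0.8Q → Q' = 104.3781.
Overproduction ΔQ = 104.3781 − 83.5821 = 20.796; wedge = subsidy = 16.72.
DWL = ½ × 20.796 × 16.72 = 173.85.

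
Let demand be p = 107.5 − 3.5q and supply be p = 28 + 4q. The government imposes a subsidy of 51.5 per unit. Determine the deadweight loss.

176.82

Competitive equilibrium: 107.5 − 3.5q = 28 + 4q → q* = 10.6, p* = 70.4.
The subsidy lowers effective supply by 51.5: p = 4q − 23.5.
New quantity: 107.5 − 3.5q = 4q − 23.5 → q' = 17.4667.
Overproduction Δq = 17.4667 − 10.6 = 6.8667; wedge = subsidy = 51.5.
DWL = ½ × 6.8667 × 51.5 = 176.82.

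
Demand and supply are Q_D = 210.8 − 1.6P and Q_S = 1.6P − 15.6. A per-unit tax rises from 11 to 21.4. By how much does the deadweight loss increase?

In inverse form: demand P = 131.75 − 0.625Q, supply P = 9.75 + 0.625Q.
Competitive equilibrium: 131.75 − 0.625Q = 9.75 + 0.625Q → Q* = 97.6, P* = 70.75.
For a per-unit tax t: ΔQ = t/1.25, so DWL = ½·t·(t/1.25) = t²/2.5.
At t = 11: DWL = 48.4. At t = 21.4: DWL = 183.184.
Increase = 183.184 − 48.4 = 134.784.

134.784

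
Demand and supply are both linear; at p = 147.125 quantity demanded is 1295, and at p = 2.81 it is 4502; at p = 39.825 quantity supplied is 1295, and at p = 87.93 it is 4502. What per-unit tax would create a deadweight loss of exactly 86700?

Demand slope = (2.81 − 147.125)/(4502 − 1295) = −0.045, so p = 205.4 − 0.045q.
Supply slope = (87.93 − 39.825)/(4502 − 1295) = 0.015, so p = 20.4 + 0.015q.
Competitive equilibrium: 205.4 − 0.045q = 20.4 + 0.015q → q* = 3083.3333, p* = 66.65.
A tax t gives Δq = t/0.06 and wedge t, so DWL = t²/0.12.
t²/0.12 = 86700 → t² = 10404 → t = 102.

102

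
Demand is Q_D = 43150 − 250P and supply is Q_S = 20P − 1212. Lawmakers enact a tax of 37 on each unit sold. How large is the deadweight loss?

In inverse form: demand P = 172.6 − 0.004Q, supply P = 60.6 + 0.05Q.
Competitive equilibrium: 172.6 − 0.004Q = 60.6 + 0.05Q → Q* = 2074.0741, P* = 164.3037.
With the tax, the buyer price exceeds the seller price by 37: (172.6 − 0.004Q) − (60.6 + 0.05Q) = 37 → Q' = 1388.8889.
ΔQ = 2074.0741 − 1388.8889 = 685.1852; the wedge equals the tax, 37.
The triangle = ½ × 685.1852 × 37 = 12675.93.

12675.93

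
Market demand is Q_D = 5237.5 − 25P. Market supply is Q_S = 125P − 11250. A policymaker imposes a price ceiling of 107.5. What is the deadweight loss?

2190.10

In inverse form: demand P = 209.5 − 0.04Q, supply P = 90 + 0.008Q.
Competitive equilibrium: 209.5 − 0.04Q = 90 + 0.008Q → Q* = 2489.5833, P* = 109.9167.
At the ceiling P = 107.5, quantity supplied = (107.5 − 90)/0.008 = 2187.5.
Willingness to pay at Q' = 2187.5: 209.5 − 0.04·2187.5 = 122.
ΔQ = 2489.5833 − 2187.5 = 302.0833; wedge = 122 − 107.5 = 14.5.
Welfare loss = ½ × 302.0833 × 14.5 = 2190.10.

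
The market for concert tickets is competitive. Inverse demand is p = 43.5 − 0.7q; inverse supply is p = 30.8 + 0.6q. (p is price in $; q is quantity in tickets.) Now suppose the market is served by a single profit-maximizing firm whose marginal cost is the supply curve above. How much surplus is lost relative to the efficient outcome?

Competitive equilibrium: 43.5 − 0.7q = 30.8 + 0.6q → q* = 9.7692, p* = 36.6615.
Marginal revenue: MR = 43.5 − 1.4q. Set MR = MC: 43.5 − 1.4q = 30.8 + 0.6q → q_m = 6.35.
Price p_m = 43.5 − 0.7·6.35 = 39.055; MC(q_m) = 30.8 + 0.6·6.35 = 34.61.
Competitive q* = 9.7692, so Δq = 3.4192; wedge = 39.055 − 34.61 = 4.445.
DWL = ½ × 3.4192 × 4.445 = $7.60.

$7.60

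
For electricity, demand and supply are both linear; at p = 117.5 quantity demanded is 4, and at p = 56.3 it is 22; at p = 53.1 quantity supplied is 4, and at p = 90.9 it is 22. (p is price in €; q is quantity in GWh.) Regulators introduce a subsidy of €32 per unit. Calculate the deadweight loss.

€93.09

Demand slope = (56.3 − 117.5)/(22 − 4) = −3.4, so p = 131.1 − 3.4q.
Supply slope = (90.9 − 53.1)/(22 − 4) = 2.1, so p = 44.7 + 2.1q.
Competitive equilibrium: 131.1 − 3.4q = 44.7 + 2.1q → q* = 15.7091, p* = 77.6891.
The subsidy lowers effective supply by 32: p = 12.7 + 2.1q.
New quantity: 131.1 − 3.4q = 12.7 + 2.1q → q' = 21.5273.
Overproduction Δq = 21.5273 − 15.7091 = 5.8182; wedge = subsidy = 32.
Deadweight loss = ½ × 5.8182 × 32 = €93.09.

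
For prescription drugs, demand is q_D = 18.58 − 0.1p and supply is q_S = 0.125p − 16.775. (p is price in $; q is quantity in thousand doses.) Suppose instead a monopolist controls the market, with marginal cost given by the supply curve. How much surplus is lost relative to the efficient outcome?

In inverse form: demand p = 185.8 − 10q, supply p = 134.2 + 8q.
Competitive equilibrium: 185.8 − 10q = 134.2 + 8q → q* = 2.8667, p* = 157.1333.
Marginal revenue: MR = 185.8 − 20q. Set MR = MC: 185.8 − 20q = 134.2 + 8q → q_m = 1.8429.
Price p_m = 185.8 − 10·1.8429 = 167.371; MC(q_m) = 134.2 + 8·1.8429 = 148.9432.
Competitive q* = 2.8667, so Δq = 1.0238; wedge = 167.371 − 148.9432 = 18.4278.
DWL = ½ × 1.0238 × 18.4278 = $9.43 thousand.

$9.43 thousand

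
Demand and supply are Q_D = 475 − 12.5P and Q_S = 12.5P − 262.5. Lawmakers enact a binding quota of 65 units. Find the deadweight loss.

In inverse form: demand P = 38 − 0.08Q, supply P = 21 + 0.08Q.
Competitive equilibrium: 38 − 0.08Q = 21 + 0.08Q → Q* = 106.25, P* = 29.5.
At Q = 65: demand price = 38 − 0.08·65 = 32.8; supply price = 21 + 0.08·65 = 26.2.
ΔQ = 106.25 − 65 = 41.25; wedge = 32.8 − 26.2 = 6.6.
The triangle = ½ × 41.25 × 6.6 = 136.125.

136.125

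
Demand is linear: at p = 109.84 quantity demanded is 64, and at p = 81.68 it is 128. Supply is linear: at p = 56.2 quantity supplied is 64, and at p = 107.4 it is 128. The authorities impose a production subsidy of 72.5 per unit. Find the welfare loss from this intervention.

Demand slope = (81.68 − 109.84)/(128 − 64) = −0.44, so p = 138 − 0.44q.
Supply slope = (107.4 − 56.2)/(128 − 64) = 0.8, so p = 5 + 0.8q.
Competitive equilibrium: 138 − 0.44q = 5 + 0.8q → q* = 107.25806, p* = 90.80645.
The subsidy lowers effective supply by 72.5: p = 0.8q − 67.5.
New quantity: 138 − 0.44q = 0.8q − 67.5 → q' = 165.72581.
Overproduction Δq = 165.72581 − 107.25806 = 58.46775; wedge = subsidy = 72.5.
Deadweight loss = ½ × 58.46775 × 72.5 = 2119.46.

2119.46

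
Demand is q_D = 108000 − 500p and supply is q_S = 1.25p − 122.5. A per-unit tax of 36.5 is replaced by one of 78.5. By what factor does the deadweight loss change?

In inverse form: demand p = 216 − 0.002q, supply p = 98 + 0.8q.
Competitive equilibrium: 216 − 0.002q = 98 + 0.8q → q* = 147.1322, p* = 215.7057.
For a per-unit tax t: Δq = t/0.802, so DWL = ½·t·(t/0.802) = t²/1.604.
At t = 36.5: DWL = 830.580. At t = 78.5: DWL = 3841.802.
Ratio = (78.5/36.5)² = 4.625.

4.625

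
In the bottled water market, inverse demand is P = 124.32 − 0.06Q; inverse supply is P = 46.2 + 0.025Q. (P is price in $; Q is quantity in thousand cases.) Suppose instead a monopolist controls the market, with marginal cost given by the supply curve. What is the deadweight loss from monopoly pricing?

$6146.70 thousand

Competitive equilibrium: 124.32 − 0.06Q = 46.2 + 0.025Q → Q* = 919.0588, P* = 69.1765.
Marginal revenue: MR = 124.32 − 0.12Q. Set MR = MC: 124.32 − 0.12Q = 46.2 + 0.025Q → Q_m = 538.7586.
Price P_m = 124.32 − 0.06·538.7586 = 91.9945; MC(Q_m) = 46.2 + 0.025·538.7586 = 59.669.
Competitive Q* = 919.0588, so ΔQ = 380.3002; wedge = 91.9945 − 59.669 = 32.3255.
Deadweight loss = ½ × 380.3002 × 32.3255 = $6146.70 thousand.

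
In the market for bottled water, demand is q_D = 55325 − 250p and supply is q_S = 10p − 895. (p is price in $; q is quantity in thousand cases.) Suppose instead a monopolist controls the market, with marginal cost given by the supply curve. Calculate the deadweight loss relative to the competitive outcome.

$114.56 thousand

In inverse form: demand p = 221.3 − 0.004q, supply p = 89.5 + 0.1q.
Competitive equilibrium: 221.3 − 0.004q = 89.5 + 0.1q → q* = 1267.3077, p* = 216.2308.
Marginal revenue: MR = 221.3 − 0.008q. Set MR = MC: 221.3 − 0.008q = 89.5 + 0.1q → q_m = 1220.3704.
Price p_m = 221.3 − 0.004·1220.3704 = 216.4185; MC(q_m) = 89.5 + 0.1·1220.3704 = 211.537.
Competitive q* = 1267.3077, so Δq = 46.9373; wedge = 216.4185 − 211.537 = 4.8815.
Deadweight loss = ½ × 46.9373 × 4.8815 = $114.56 thousand.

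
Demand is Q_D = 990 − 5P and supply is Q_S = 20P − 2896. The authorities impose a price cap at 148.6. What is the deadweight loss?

2339.28

In inverse form: demand P = 198 − 0.2Q, supply P = 144.8 + 0.05Q.
Competitive equilibrium: 198 − 0.2Q = 144.8 + 0.05Q → Q* = 212.8, P* = 155.44.
At the ceiling P = 148.6, quantity supplied = (148.6 − 144.8)/0.05 = 76.
Willingness to pay at Q' = 76: 198 − 0.2·76 = 182.8.
ΔQ = 212.8 − 76 = 136.8; wedge = 182.8 − 148.6 = 34.2.
Welfare loss = ½ × 136.8 × 34.2 = 2339.28.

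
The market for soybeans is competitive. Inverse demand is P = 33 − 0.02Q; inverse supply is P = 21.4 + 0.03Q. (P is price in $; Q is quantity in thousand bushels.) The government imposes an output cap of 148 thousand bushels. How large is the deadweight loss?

Competitive equilibrium: 33 − 0.02Q = 21.4 + 0.03Q → Q* = 232, P* = 28.36.
At Q = 148: demand price = 33 − 0.02·148 = 30.04; supply price = 21.4 + 0.03·148 = 25.84.
ΔQ = 232 − 148 = 84; wedge = 30.04 − 25.84 = 4.2.
Welfare loss = ½ × 84 × 4.2 = $176.40 thousand.

$176.40 thousand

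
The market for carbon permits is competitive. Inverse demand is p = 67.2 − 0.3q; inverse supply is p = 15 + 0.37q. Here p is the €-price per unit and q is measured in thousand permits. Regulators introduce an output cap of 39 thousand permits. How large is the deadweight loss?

€507.20 thousand

Competitive equilibrium: 67.2 − 0.3q = 15 + 0.37q → q* = 77.9104, p* = 43.8269.
At q = 39: demand price = 67.2 − 0.3·39 = 55.5; supply price = 15 + 0.37·39 = 29.43.
Δq = 77.9104 − 39 = 38.9104; wedge = 55.5 − 29.43 = 26.07.
Welfare loss = ½ × 38.9104 × 26.07 = €507.20 thousand.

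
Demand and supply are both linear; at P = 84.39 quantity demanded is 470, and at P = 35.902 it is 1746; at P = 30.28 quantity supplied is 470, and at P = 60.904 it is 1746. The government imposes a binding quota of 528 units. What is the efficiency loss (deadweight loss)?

20577.94

Demand slope = (35.902 − 84.39)/(1746 − 470) = −0.038, so P = 102.25 − 0.038Q.
Supply slope = (60.904 − 30.28)/(1746 − 470) = 0.024, so P = 19 + 0.024Q.
Competitive equilibrium: 102.25 − 0.038Q = 19 + 0.024Q → Q* = 1342.7419, P* = 51.2258.
At Q = 528: demand price = 102.25 − 0.038·528 = 82.186; supply price = 19 + 0.024·528 = 31.672.
ΔQ = 1342.7419 − 528 = 814.7419; wedge = 82.186 − 31.672 = 50.514.
The triangle = ½ × 814.7419 × 50.514 = 20577.94.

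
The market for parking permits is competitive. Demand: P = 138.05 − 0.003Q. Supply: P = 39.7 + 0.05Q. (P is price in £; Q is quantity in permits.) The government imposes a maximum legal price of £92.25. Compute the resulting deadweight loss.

£17158.18

Competitive equilibrium: 138.05 − 0.003Q = 39.7 + 0.05Q → Q* = 1855.6604, P* = 132.483.
At the ceiling P = 92.25, quantity supplied = (92.25 − 39.7)/0.05 = 1051.
Willingness to pay at Q' = 1051: 138.05 − 0.003·1051 = 134.897.
ΔQ = 1855.6604 − 1051 = 804.6604; wedge = 134.897 − 92.25 = 42.647.
The triangle = ½ × 804.6604 × 42.647 = £17158.18.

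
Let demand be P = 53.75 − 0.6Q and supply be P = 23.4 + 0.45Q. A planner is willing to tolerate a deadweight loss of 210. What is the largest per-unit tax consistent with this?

21

Competitive equilibrium: 53.75 − 0.6Q = 23.4 + 0.45Q → Q* = 28.9048, P* = 36.4071.
A tax t gives ΔQ = t/1.05 and wedge t, so DWL = t²/2.1.
t²/2.1 = 210 → t² = 441 → t = 21.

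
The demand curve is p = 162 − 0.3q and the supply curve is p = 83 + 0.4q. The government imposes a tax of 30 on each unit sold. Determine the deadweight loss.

642.86

Competitive equilibrium: 162 − 0.3q = 83 + 0.4q → q* = 112.8571, p* = 128.1429.
With the tax, the buyer price exceeds the seller price by 30: (162 − 0.3q) − (83 + 0.4q) = 30 → q' = 70.
Δq = 112.8571 − 70 = 42.8571; the wedge equals the tax, 30.
Welfare loss = ½ × 42.8571 × 30 = 642.86.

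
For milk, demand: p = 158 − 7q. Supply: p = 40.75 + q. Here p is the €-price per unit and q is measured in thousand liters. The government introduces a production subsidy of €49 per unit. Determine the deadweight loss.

€150.06 thousand

Competitive equilibrium: 158 − 7q = 40.75 + q → q* = 14.6563, p* = 55.4063.
The subsidy lowers effective supply by 49: p = q − 8.25.
New quantity: 158 − 7q = q − 8.25 → q' = 20.7813.
Overproduction Δq = 20.7813 − 14.6563 = 6.125; wedge = subsidy = 49.
Deadweight loss = ½ × 6.125 × 49 = €150.06 thousand.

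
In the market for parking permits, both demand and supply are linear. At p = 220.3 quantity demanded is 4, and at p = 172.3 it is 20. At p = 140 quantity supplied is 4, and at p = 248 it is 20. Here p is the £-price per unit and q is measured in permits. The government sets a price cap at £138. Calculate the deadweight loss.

Demand slope = (172.3 − 220.3)/(20 − 4) = −3, so p = 232.3 − 3q.
Supply slope = (248 − 140)/(20 − 4) = 6.75, so p = 113 + 6.75q.
Competitive equilibrium: 232.3 − 3q = 113 + 6.75q → q* = 12.2359, p* = 195.5923.
At the ceiling p = 138, quantity supplied = (138 − 113)/6.75 = 3.7037.
Willingness to pay at q' = 3.7037: 232.3 − 3·3.7037 = 221.1889.
Δq = 12.2359 − 3.7037 = 8.5322; wedge = 221.1889 − 138 = 83.1889.
Welfare loss = ½ × 8.5322 × 83.1889 = £354.89.

£354.89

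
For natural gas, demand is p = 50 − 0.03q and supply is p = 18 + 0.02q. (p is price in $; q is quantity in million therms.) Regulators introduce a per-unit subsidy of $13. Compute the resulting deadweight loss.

$1690 million

Competitive equilibrium: 50 − 0.03q = 18 + 0.02q → q* = 640, p* = 30.8.
The subsidy lowers effective supply by 13: p = 5 + 0.02q.
New quantity: 50 − 0.03q = 5 + 0.02q → q' = 900.
Overproduction Δq = 900 − 640 = 260; wedge = subsidy = 13.
Welfare loss = ½ × 260 × 13 = $1690 million.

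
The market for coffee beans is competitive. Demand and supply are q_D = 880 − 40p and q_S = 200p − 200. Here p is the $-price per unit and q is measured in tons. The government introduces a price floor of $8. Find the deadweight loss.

$294

In inverse form: demand p = 22 − 0.025q, supply p = 1 + 0.005q.
Competitive equilibrium: 22 − 0.025q = 1 + 0.005q → q* = 700, p* = 4.5.
At the floor p = 8, quantity demanded = (22 − 8)/0.025 = 560.
Sellers' marginal cost at q' = 560: 1 + 0.005·560 = 3.8.
Δq = 700 − 560 = 140; wedge = 8 − 3.8 = 4.2.
The triangle = ½ × 140 × 4.2 = $294.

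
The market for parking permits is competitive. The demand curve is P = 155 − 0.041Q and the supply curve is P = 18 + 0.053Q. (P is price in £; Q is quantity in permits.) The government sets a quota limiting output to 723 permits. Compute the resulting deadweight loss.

£25352.37

Competitive equilibrium: 155 − 0.041Q = 18 + 0.053Q → Q* = 1457.4468, P* = 95.2447.
At Q = 723: demand price = 155 − 0.041·723 = 125.357; supply price = 18 + 0.053·723 = 56.319.
ΔQ = 1457.4468 − 723 = 734.4468; wedge = 125.357 − 56.319 = 69.038.
DWL = ½ × 734.4468 × 69.038 = £25352.37.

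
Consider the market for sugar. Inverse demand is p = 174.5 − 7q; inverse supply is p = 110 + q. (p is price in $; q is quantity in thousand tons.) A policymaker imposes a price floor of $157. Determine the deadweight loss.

$123.77 thousand

Competitive equilibrium: 174.5 − 7q = 110 + q → q* = 8.0625, p* = 118.0625.
At the floor p = 157, quantity demanded = (174.5 − 157)/7 = 2.5.
Sellers' marginal cost at q' = 2.5: 110 + 1·2.5 = 112.5.
Δq = 8.0625 − 2.5 = 5.5625; wedge = 157 − 112.5 = 44.5.
Deadweight loss = ½ × 5.5625 × 44.5 = $123.77 thousand.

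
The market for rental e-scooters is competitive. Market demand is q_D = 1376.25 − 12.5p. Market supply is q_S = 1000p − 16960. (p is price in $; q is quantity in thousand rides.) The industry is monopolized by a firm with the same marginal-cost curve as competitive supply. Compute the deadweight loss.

$13221.65 thousand

In inverse form: demand p = 110.1 − 0.08q, supply p = 16.96 + 0.001q.
Competitive equilibrium: 110.1 − 0.08q = 16.96 + 0.001q → q* = 1149.87654, p* = 18.10988.
Marginal revenue: MR = 110.1 − 0.16q. Set MR = MC: 110.1 − 0.16q = 16.96 + 0.001q → q_m = 578.50932.
Price p_m = 110.1 − 0.08·578.50932 = 63.81925; MC(q_m) = 16.96 + 0.001·578.50932 = 17.53851.
Competitive q* = 1149.87654, so Δq = 571.36722; wedge = 63.81925 − 17.53851 = 46.28074.
The triangle = ½ × 571.36722 × 46.28074 = $13221.65 thousand.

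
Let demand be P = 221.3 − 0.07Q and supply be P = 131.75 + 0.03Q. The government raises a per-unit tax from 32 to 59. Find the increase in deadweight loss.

Competitive equilibrium: 221.3 − 0.07Q = 131.75 + 0.03Q → Q* = 895.5, P* = 158.615.
For a per-unit tax t: ΔQ = t/0.1, so DWL = ½·t·(t/0.1) = t²/0.2.
At t = 32: DWL = 5120. At t = 59: DWL = 17405.
Increase = 17405 − 5120 = 12285.

12285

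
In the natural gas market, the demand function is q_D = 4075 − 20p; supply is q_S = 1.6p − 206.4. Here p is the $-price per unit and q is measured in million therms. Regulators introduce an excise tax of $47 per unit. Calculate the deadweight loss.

$1636.30 million

In inverse form: demand p = 203.75 − 0.05q, supply p = 129 + 0.625q.
Competitive equilibrium: 203.75 − 0.05q = 129 + 0.625q → q* = 110.7407, p* = 198.213.
With the tax, the buyer price exceeds the seller price by 47: (203.75 − 0.05q) − (129 + 0.625q) = 47 → q' = 41.1111.
Δq = 110.7407 − 41.1111 = 69.6296; the wedge equals the tax, 47.
DWL = ½ × 69.6296 × 47 = $1636.30 million.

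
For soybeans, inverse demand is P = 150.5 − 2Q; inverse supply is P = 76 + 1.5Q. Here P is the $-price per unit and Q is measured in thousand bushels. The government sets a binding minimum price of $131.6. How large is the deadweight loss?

Competitive equilibrium: 150.5 − 2Q = 76 + 1.5Q → Q* = 21.2857, P* = 107.9286.
At the floor P = 131.6, quantity demanded = (150.5 − 131.6)/2 = 9.45.
Sellers' marginal cost at Q' = 9.45: 76 + 1.5·9.45 = 90.175.
ΔQ = 21.2857 − 9.45 = 11.8357; wedge = 131.6 − 90.175 = 41.425.
DWL = ½ × 11.8357 × 41.425 = $245.15 thousand.

$245.15 thousand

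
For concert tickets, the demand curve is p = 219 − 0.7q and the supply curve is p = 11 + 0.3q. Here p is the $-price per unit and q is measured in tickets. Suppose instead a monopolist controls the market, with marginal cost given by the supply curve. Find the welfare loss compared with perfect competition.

$3667.71

Competitive equilibrium: 219 − 0.7q = 11 + 0.3q → q* = 208, p* = 73.4.
Marginal revenue: MR = 219 − 1.4q. Set MR = MC: 219 − 1.4q = 11 + 0.3q → q_m = 122.3529.
Price p_m = 219 − 0.7·122.3529 = 133.353; MC(q_m) = 11 + 0.3·122.3529 = 47.7059.
Competitive q* = 208, so Δq = 85.6471; wedge = 133.353 − 47.7059 = 85.6471.
Deadweight loss = ½ × 85.6471 × 85.6471 = $3667.71.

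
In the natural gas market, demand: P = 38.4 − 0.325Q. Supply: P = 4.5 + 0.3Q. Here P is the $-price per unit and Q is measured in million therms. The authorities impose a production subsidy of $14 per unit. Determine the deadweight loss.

$156.80 million

Competitive equilibrium: 38.4 − 0.325Q = 4.5 + 0.3Q → Q* = 54.24, P* = 20.772.
The subsidy lowers effective supply by 14: P = 0.3Q − 9.5.
New quantity: 38.4 − 0.325Q = 0.3Q − 9.5 → Q' = 76.64.
Overproduction ΔQ = 76.64 − 54.24 = 22.4; wedge = subsidy = 14.
The triangle = ½ × 22.4 × 14 = $156.80 million.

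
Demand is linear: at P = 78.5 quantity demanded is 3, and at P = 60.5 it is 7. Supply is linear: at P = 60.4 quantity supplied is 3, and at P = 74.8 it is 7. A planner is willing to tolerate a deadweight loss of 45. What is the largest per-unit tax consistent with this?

27

Demand slope = (60.5 − 78.5)/(7 − 3) = −4.5, so P = 92 − 4.5Q.
Supply slope = (74.8 − 60.4)/(7 − 3) = 3.6, so P = 49.6 + 3.6Q.
Competitive equilibrium: 92 − 4.5Q = 49.6 + 3.6Q → Q* = 5.2346, P* = 68.4444.
A tax t gives ΔQ = t/8.1 and wedge t, so DWL = t²/16.2.
t²/16.2 = 45 → t² = 729 → t = 27.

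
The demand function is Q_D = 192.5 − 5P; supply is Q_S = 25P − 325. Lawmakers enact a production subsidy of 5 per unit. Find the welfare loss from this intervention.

In inverse form: demand P = 38.5 − 0.2Q, supply P = 13 + 0.04Q.
Competitive equilibrium: 38.5 − 0.2Q = 13 + 0.04Q → Q* = 106.25, P* = 17.25.
The subsidy lowers effective supply by 5: P = 8 + 0.04Q.
New quantity: 38.5 − 0.2Q = 8 + 0.04Q → Q' = 127.0833.
Overproduction ΔQ = 127.0833 − 106.25 = 20.8333; wedge = subsidy = 5.
DWL = ½ × 20.8333 × 5 = 52.08.

52.08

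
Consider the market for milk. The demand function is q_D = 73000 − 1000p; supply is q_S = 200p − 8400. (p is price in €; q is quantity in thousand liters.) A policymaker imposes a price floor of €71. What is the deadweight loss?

€30083.33 thousand

In inverse form: demand p = 73 − 0.001q, supply p = 42 + 0.005q.
Competitive equilibrium: 73 − 0.001q = 42 + 0.005q → q* = 5166.6667, p* = 67.8333.
At the floor p = 71, quantity demanded = (73 − 71)/0.001 = 2000.
Sellers' marginal cost at q' = 2000: 42 + 0.005·2000 = 52.
Δq = 5166.6667 − 2000 = 3166.6667; wedge = 71 − 52 = 19.
The triangle = ½ × 3166.6667 × 19 = €30083.33 thousand.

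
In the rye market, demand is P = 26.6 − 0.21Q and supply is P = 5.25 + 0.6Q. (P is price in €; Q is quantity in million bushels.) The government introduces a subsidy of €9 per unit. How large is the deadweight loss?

€50 million

Competitive equilibrium: 26.6 − 0.21Q = 5.25 + 0.6Q → Q* = 26.358, P* = 21.0648.
The subsidy lowers effective supply by 9: P = 0.6Q − 3.75.
New quantity: 26.6 − 0.21Q = 0.6Q − 3.75 → Q' = 37.4691.
Overproduction ΔQ = 37.4691 − 26.358 = 11.1111; wedge = subsidy = 9.
DWL = ½ × 11.1111 × 9 = €50 million.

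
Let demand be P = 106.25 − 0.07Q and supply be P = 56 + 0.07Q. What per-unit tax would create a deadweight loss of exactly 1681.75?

21.7

Competitive equilibrium: 106.25 − 0.07Q = 56 + 0.07Q → Q* = 358.9286, P* = 81.125.
A tax t gives ΔQ = t/0.14 and wedge t, so DWL = t²/0.28.
t²/0.28 = 1681.75 → t² = 470.89 → t = 21.7.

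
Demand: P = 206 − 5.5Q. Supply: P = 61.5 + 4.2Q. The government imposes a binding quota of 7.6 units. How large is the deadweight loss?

258.24

Competitive equilibrium: 206 − 5.5Q = 61.5 + 4.2Q → Q* = 14.8969, P* = 124.067.
At Q = 7.6: demand price = 206 − 5.5·7.6 = 164.2; supply price = 61.5 + 4.2·7.6 = 93.42.
ΔQ = 14.8969 − 7.6 = 7.2969; wedge = 164.2 − 93.42 = 70.78.
Welfare loss = ½ × 7.2969 × 70.78 = 258.24.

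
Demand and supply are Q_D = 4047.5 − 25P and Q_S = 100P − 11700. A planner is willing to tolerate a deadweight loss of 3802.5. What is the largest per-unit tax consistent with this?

In inverse form: demand P = 161.9 − 0.04Q, supply P = 117 + 0.01Q.
Competitive equilibrium: 161.9 − 0.04Q = 117 + 0.01Q → Q* = 898, P* = 125.98.
A tax t gives ΔQ = t/0.05 and wedge t, so DWL = t²/0.1.
t²/0.1 = 3802.5 → t² = 380.25 → t = 19.5.

19.5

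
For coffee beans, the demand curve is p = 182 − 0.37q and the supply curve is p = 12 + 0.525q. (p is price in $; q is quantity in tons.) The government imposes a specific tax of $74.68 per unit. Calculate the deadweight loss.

Competitive equilibrium: 182 − 0.37q = 12 + 0.525q → q* = 189.9441, p* = 111.7207.
With the tax, the buyer price exceeds the seller price by 74.68: (182 − 0.37q) − (12 + 0.525q) = 74.68 → q' = 106.5028.
Δq = 189.9441 − 106.5028 = 83.4413; the wedge equals the tax, 74.68.
The triangle = ½ × 83.4413 × 74.68 = $3115.70.

$3115.70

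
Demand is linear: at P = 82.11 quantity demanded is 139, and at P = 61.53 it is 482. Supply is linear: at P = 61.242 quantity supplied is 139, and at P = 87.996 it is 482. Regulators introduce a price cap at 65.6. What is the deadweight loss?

Demand slope = (61.53 − 82.11)/(482 − 139) = −0.06, so P = 90.45 − 0.06Q.
Supply slope = (87.996 − 61.242)/(482 − 139) = 0.078, so P = 50.4 + 0.078Q.
Competitive equilibrium: 90.45 − 0.06Q = 50.4 + 0.078Q → Q* = 290.2174, P* = 73.037.
At the ceiling P = 65.6, quantity supplied = (65.6 − 50.4)/0.078 = 194.8718.
Willingness to pay at Q' = 194.8718: 90.45 − 0.06·194.8718 = 78.7577.
ΔQ = 290.2174 − 194.8718 = 95.3456; wedge = 78.7577 − 65.6 = 13.1577.
Welfare loss = ½ × 95.3456 × 13.1577 = 627.26.

627.26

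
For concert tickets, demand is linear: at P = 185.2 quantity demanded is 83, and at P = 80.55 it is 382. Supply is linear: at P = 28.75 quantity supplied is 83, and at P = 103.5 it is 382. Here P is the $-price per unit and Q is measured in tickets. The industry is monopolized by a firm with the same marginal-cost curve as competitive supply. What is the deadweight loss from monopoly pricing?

Demand slope = (80.55 − 185.2)/(382 − 83) = −0.35, so P = 214.25 − 0.35Q.
Supply slope = (103.5 − 28.75)/(382 − 83) = 0.25, so P = 8 + 0.25Q.
Competitive equilibrium: 214.25 − 0.35Q = 8 + 0.25Q → Q* = 343.75, P* = 93.9375.
Marginal revenue: MR = 214.25 − 0.7Q. Set MR = MC: 214.25 − 0.7Q = 8 + 0.25Q → Q_m = 217.10526.
Price P_m = 214.25 − 0.35·217.10526 = 138.26316; MC(Q_m) = 8 + 0.25·217.10526 = 62.27632.
Competitive Q* = 343.75, so ΔQ = 126.64474; wedge = 138.26316 − 62.27632 = 75.98684.
Deadweight loss = ½ × 126.64474 × 75.98684 = $4811.67.

$4811.67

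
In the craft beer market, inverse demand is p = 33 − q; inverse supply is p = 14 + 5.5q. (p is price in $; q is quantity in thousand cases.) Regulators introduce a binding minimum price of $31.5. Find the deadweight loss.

$6.58 thousand

Competitive equilibrium: 33 − q = 14 + 5.5q → q* = 2.9231, p* = 30.0769.
At the floor p = 31.5, quantity demanded = (33 − 31.5)/1 = 1.5.
Sellers' marginal cost at q' = 1.5: 14 + 5.5·1.5 = 22.25.
Δq = 2.9231 − 1.5 = 1.4231; wedge = 31.5 − 22.25 = 9.25.
The triangle = ½ × 1.4231 × 9.25 = $6.58 thousand.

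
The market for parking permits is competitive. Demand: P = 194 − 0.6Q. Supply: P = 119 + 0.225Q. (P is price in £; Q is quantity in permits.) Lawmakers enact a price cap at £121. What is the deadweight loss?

£2775.02

Competitive equilibrium: 194 − 0.6Q = 119 + 0.225Q → Q* = 90.9091, P* = 139.4545.
At the ceiling P = 121, quantity supplied = (121 − 119)/0.225 = 8.8889.
Willingness to pay at Q' = 8.8889: 194 − 0.6·8.8889 = 188.6667.
ΔQ = 90.9091 − 8.8889 = 82.0202; wedge = 188.6667 − 121 = 67.6667.
DWL = ½ × 82.0202 × 67.6667 = £2775.02.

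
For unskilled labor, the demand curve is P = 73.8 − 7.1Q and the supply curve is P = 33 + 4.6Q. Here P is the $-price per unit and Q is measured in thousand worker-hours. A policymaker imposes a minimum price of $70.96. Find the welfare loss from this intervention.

Competitive equilibrium: 73.8 − 7.1Q = 33 + 4.6Q → Q* = 3.4872, P* = 49.041.
At the floor P = 70.96, quantity demanded = (73.8 − 70.96)/7.1 = 0.4.
Sellers' marginal cost at Q' = 0.4: 33 + 4.6·0.4 = 34.84.
ΔQ = 3.4872 − 0.4 = 3.0872; wedge = 70.96 − 34.84 = 36.12.
Deadweight loss = ½ × 3.0872 × 36.12 = $55.75 thousand.

$55.75 thousand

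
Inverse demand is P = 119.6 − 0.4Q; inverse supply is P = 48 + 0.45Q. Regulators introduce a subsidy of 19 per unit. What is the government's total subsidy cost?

2025.18

Competitive equilibrium: 119.6 − 0.4Q = 48 + 0.45Q → Q* = 84.2353, P* = 85.9059.
The subsidy lowers effective supply by 19: P = 29 + 0.45Q.
New quantity: 119.6 − 0.4Q = 29 + 0.45Q → Q' = 106.5882.
Total subsidy cost = 19 × 106.5882 = 2025.18.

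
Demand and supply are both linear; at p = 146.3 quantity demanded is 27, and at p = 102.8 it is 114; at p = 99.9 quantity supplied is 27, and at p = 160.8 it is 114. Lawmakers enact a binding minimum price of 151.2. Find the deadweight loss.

1409.41

Demand slope = (102.8 − 146.3)/(114 − 27) = −0.5, so p = 159.8 − 0.5q.
Supply slope = (160.8 − 99.9)/(114 − 27) = 0.7, so p = 81 + 0.7q.
Competitive equilibrium: 159.8 − 0.5q = 81 + 0.7q → q* = 65.6667, p* = 126.9667.
At the floor p = 151.2, quantity demanded = (159.8 − 151.2)/0.5 = 17.2.
Sellers' marginal cost at q' = 17.2: 81 + 0.7·17.2 = 93.04.
Δq = 65.6667 − 17.2 = 48.4667; wedge = 151.2 − 93.04 = 58.16.
Welfare loss = ½ × 48.4667 × 58.16 = 1409.41.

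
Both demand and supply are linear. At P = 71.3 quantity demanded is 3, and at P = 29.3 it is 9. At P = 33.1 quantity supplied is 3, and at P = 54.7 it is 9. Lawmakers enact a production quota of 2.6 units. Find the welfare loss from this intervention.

Demand slope = (29.3 − 71.3)/(9 − 3) = −7, so P = 92.3 − 7Q.
Supply slope = (54.7 − 33.1)/(9 − 3) = 3.6, so P = 22.3 + 3.6Q.
Competitive equilibrium: 92.3 − 7Q = 22.3 + 3.6Q → Q* = 6.6038, P* = 46.0736.
At Q = 2.6: demand price = 92.3 − 7·2.6 = 74.1; supply price = 22.3 + 3.6·2.6 = 31.66.
ΔQ = 6.6038 − 2.6 = 4.0038; wedge = 74.1 − 31.66 = 42.44.
Deadweight loss = ½ × 4.0038 × 42.44 = 84.96.

84.96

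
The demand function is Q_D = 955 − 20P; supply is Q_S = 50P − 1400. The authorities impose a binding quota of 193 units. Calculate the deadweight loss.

In inverse form: demand P = 47.75 − 0.05Q, supply P = 28 + 0.02Q.
Competitive equilibrium: 47.75 − 0.05Q = 28 + 0.02Q → Q* = 282.1429, P* = 33.6429.
At Q = 193: demand price = 47.75 − 0.05·193 = 38.1; supply price = 28 + 0.02·193 = 31.86.
ΔQ = 282.1429 − 193 = 89.1429; wedge = 38.1 − 31.86 = 6.24.
DWL = ½ × 89.1429 × 6.24 = 278.13.

278.13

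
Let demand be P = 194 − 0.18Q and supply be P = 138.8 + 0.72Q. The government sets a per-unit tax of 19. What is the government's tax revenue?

764.22

Competitive equilibrium: 194 − 0.18Q = 138.8 + 0.72Q → Q* = 61.3333, P* = 182.96.
With the tax, the buyer price exceeds the seller price by 19: (194 − 0.18Q) − (138.8 + 0.72Q) = 19 → Q' = 40.2222.
Tax revenue = 19 × 40.2222 = 764.22.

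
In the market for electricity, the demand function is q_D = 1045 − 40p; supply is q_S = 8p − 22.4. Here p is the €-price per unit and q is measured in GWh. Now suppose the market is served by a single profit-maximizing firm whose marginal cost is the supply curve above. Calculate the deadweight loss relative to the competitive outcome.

€37.01

In inverse form: demand p = 26.125 − 0.025q, supply p = 2.8 + 0.125q.
Competitive equilibrium: 26.125 − 0.025q = 2.8 + 0.125q → q* = 155.5, p* = 22.2375.
Marginal revenue: MR = 26.125 − 0.05q. Set MR = MC: 26.125 − 0.05q = 2.8 + 0.125q → q_m = 133.2857.
Price p_m = 26.125 − 0.025·133.2857 = 22.7929; MC(q_m) = 2.8 + 0.125·133.2857 = 19.4607.
Competitive q* = 155.5, so Δq = 22.2143; wedge = 22.7929 − 19.4607 = 3.3322.
The triangle = ½ × 22.2143 × 3.3322 = €37.01.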